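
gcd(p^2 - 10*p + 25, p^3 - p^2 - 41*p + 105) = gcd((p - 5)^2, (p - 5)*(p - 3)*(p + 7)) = p - 5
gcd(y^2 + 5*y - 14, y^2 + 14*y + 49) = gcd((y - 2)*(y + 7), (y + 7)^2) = y + 7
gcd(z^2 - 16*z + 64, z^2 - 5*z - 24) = z - 8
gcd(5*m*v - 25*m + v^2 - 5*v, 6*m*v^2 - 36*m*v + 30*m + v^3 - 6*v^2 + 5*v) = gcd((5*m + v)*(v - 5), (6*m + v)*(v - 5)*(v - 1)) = v - 5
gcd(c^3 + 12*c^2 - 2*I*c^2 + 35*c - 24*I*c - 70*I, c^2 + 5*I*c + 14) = c - 2*I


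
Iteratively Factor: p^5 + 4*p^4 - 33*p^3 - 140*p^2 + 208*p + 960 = (p - 5)*(p^4 + 9*p^3 + 12*p^2 - 80*p - 192) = (p - 5)*(p + 4)*(p^3 + 5*p^2 - 8*p - 48) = (p - 5)*(p + 4)^2*(p^2 + p - 12) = (p - 5)*(p - 3)*(p + 4)^2*(p + 4)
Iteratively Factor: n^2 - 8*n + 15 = (n - 5)*(n - 3)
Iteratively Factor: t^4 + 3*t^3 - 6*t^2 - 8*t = (t)*(t^3 + 3*t^2 - 6*t - 8) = t*(t + 4)*(t^2 - t - 2) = t*(t - 2)*(t + 4)*(t + 1)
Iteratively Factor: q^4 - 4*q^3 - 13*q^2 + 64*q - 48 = (q - 4)*(q^3 - 13*q + 12) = (q - 4)*(q - 1)*(q^2 + q - 12) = (q - 4)*(q - 3)*(q - 1)*(q + 4)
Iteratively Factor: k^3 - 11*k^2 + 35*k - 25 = (k - 1)*(k^2 - 10*k + 25) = (k - 5)*(k - 1)*(k - 5)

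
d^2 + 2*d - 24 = (d - 4)*(d + 6)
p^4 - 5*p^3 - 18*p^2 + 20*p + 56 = (p - 7)*(p - 2)*(p + 2)^2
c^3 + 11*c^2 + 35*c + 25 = (c + 1)*(c + 5)^2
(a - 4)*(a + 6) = a^2 + 2*a - 24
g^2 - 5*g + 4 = (g - 4)*(g - 1)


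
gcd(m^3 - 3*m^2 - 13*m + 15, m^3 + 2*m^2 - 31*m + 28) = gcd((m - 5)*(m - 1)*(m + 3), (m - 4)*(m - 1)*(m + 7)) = m - 1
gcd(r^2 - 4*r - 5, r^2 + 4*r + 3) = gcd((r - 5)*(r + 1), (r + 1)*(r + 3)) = r + 1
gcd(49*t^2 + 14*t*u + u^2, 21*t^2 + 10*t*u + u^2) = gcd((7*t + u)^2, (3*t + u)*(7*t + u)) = 7*t + u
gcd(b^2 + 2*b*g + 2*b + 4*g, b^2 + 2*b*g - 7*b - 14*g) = b + 2*g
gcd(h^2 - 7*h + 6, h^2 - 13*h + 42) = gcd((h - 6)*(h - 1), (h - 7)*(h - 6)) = h - 6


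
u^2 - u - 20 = (u - 5)*(u + 4)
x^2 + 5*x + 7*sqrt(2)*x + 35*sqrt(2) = (x + 5)*(x + 7*sqrt(2))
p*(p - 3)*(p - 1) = p^3 - 4*p^2 + 3*p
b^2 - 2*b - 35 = (b - 7)*(b + 5)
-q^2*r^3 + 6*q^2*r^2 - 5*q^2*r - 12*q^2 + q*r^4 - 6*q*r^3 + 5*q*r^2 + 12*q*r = (-q + r)*(r - 4)*(r - 3)*(q*r + q)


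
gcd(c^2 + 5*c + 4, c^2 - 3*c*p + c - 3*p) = c + 1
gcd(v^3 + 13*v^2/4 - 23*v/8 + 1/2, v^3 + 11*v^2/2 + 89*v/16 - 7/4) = v^2 + 15*v/4 - 1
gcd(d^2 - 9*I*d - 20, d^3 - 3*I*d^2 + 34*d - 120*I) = d^2 - 9*I*d - 20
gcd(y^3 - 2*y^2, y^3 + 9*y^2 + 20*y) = y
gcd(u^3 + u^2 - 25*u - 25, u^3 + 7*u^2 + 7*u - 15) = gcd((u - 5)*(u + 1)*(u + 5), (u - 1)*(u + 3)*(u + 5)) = u + 5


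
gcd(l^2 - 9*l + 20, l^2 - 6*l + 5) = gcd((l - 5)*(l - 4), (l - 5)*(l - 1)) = l - 5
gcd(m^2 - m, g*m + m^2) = m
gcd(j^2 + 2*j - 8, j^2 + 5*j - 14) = j - 2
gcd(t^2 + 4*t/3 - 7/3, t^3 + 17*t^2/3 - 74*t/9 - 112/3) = t + 7/3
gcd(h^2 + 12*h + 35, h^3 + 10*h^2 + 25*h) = h + 5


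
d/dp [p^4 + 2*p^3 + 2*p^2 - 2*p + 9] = 4*p^3 + 6*p^2 + 4*p - 2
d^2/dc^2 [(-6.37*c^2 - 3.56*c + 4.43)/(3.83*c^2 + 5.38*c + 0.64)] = (158.070228*c^3 + 483.584226*c^2 + 600.049164*c + 254.027032)/(56.181887*c^6 + 236.756046*c^5 + 360.735444*c^4 + 234.845608*c^3 + 60.279552*c^2 + 6.610944*c + 0.262144)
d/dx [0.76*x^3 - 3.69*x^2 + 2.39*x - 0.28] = 2.28*x^2 - 7.38*x + 2.39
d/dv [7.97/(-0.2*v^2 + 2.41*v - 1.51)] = (3.188*v - 19.2077)/(0.2*v^2 - 2.41*v + 1.51)^2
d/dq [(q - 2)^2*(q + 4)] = 3*q^2 - 12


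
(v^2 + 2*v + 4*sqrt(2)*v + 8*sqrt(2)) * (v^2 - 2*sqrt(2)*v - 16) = v^4 + 2*v^3 + 2*sqrt(2)*v^3 - 32*v^2 + 4*sqrt(2)*v^2 - 64*sqrt(2)*v - 64*v - 128*sqrt(2)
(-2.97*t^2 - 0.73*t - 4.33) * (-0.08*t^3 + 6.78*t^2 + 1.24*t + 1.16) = 0.2376*t^5 - 20.0782*t^4 - 8.2858*t^3 - 33.7078*t^2 - 6.216*t - 5.0228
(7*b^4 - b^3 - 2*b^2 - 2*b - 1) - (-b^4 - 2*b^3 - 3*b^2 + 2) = 8*b^4 + b^3 + b^2 - 2*b - 3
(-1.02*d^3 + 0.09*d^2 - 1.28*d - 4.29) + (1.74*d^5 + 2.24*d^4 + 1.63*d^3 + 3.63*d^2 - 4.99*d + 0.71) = 1.74*d^5 + 2.24*d^4 + 0.61*d^3 + 3.72*d^2 - 6.27*d - 3.58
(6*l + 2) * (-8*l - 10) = -48*l^2 - 76*l - 20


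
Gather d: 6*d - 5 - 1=6*d - 6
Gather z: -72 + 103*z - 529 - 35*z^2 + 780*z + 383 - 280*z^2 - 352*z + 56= -315*z^2 + 531*z - 162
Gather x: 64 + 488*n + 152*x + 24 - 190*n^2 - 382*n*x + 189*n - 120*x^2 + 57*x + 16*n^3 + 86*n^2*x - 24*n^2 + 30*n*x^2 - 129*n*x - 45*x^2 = 16*n^3 - 214*n^2 + 677*n + x^2*(30*n - 165) + x*(86*n^2 - 511*n + 209) + 88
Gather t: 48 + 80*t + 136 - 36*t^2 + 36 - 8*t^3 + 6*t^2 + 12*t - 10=-8*t^3 - 30*t^2 + 92*t + 210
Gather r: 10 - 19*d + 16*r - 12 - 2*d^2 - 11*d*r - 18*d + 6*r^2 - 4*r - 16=-2*d^2 - 37*d + 6*r^2 + r*(12 - 11*d) - 18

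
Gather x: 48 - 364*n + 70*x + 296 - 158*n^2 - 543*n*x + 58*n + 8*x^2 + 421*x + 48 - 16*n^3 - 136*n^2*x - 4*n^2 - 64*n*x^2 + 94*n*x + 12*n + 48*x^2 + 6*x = -16*n^3 - 162*n^2 - 294*n + x^2*(56 - 64*n) + x*(-136*n^2 - 449*n + 497) + 392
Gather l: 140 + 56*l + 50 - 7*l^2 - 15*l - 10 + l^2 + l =-6*l^2 + 42*l + 180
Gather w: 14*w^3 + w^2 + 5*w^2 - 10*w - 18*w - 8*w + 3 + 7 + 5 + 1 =14*w^3 + 6*w^2 - 36*w + 16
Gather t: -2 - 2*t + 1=-2*t - 1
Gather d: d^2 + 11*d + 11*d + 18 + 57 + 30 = d^2 + 22*d + 105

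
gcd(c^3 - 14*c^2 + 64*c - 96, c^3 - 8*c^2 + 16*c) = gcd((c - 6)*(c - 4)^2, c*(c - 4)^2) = c^2 - 8*c + 16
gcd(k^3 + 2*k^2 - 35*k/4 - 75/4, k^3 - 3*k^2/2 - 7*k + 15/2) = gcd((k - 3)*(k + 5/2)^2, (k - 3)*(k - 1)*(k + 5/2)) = k^2 - k/2 - 15/2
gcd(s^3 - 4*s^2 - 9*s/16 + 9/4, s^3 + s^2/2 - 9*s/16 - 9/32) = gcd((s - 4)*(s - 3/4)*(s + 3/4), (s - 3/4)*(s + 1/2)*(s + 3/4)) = s^2 - 9/16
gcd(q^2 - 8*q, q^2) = q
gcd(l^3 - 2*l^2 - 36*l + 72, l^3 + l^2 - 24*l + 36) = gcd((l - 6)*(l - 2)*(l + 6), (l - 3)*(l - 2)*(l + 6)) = l^2 + 4*l - 12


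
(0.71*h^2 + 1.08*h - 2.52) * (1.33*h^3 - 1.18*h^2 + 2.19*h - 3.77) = 0.9443*h^5 + 0.5986*h^4 - 3.0711*h^3 + 2.6621*h^2 - 9.5904*h + 9.5004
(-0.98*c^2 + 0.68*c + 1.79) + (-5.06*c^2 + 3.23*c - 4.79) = -6.04*c^2 + 3.91*c - 3.0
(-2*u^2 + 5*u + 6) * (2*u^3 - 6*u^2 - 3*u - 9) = -4*u^5 + 22*u^4 - 12*u^3 - 33*u^2 - 63*u - 54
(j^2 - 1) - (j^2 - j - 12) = j + 11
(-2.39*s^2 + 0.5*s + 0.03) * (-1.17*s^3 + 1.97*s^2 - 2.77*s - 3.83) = 2.7963*s^5 - 5.2933*s^4 + 7.5702*s^3 + 7.8278*s^2 - 1.9981*s - 0.1149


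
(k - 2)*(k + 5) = k^2 + 3*k - 10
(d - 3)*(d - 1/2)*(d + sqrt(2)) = d^3 - 7*d^2/2 + sqrt(2)*d^2 - 7*sqrt(2)*d/2 + 3*d/2 + 3*sqrt(2)/2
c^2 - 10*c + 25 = (c - 5)^2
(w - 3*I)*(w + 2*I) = w^2 - I*w + 6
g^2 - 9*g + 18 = (g - 6)*(g - 3)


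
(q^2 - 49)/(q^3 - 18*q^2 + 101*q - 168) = (q + 7)/(q^2 - 11*q + 24)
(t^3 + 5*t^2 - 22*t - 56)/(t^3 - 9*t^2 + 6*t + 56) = (t + 7)/(t - 7)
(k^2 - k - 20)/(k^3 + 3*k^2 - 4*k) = (k - 5)/(k*(k - 1))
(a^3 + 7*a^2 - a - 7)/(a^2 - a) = a + 8 + 7/a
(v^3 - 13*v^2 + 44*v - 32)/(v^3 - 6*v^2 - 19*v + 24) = (v - 4)/(v + 3)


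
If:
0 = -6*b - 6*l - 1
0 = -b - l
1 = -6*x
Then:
No Solution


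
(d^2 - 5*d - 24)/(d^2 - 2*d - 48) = (d + 3)/(d + 6)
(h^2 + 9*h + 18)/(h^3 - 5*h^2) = (h^2 + 9*h + 18)/(h^2*(h - 5))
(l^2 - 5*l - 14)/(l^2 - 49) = (l + 2)/(l + 7)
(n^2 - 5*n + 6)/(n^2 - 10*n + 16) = (n - 3)/(n - 8)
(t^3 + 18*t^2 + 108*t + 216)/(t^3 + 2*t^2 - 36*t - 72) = (t^2 + 12*t + 36)/(t^2 - 4*t - 12)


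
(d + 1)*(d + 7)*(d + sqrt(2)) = d^3 + sqrt(2)*d^2 + 8*d^2 + 7*d + 8*sqrt(2)*d + 7*sqrt(2)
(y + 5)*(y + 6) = y^2 + 11*y + 30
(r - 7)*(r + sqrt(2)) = r^2 - 7*r + sqrt(2)*r - 7*sqrt(2)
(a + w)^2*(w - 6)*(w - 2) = a^2*w^2 - 8*a^2*w + 12*a^2 + 2*a*w^3 - 16*a*w^2 + 24*a*w + w^4 - 8*w^3 + 12*w^2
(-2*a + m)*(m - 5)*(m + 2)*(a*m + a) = -2*a^2*m^3 + 4*a^2*m^2 + 26*a^2*m + 20*a^2 + a*m^4 - 2*a*m^3 - 13*a*m^2 - 10*a*m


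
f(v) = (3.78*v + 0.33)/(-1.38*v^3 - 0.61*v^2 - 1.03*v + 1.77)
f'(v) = (3.78*v + 0.33)*(4.14*v^2 + 1.22*v + 1.03)/(-1.38*v^3 - 0.61*v^2 - 1.03*v + 1.77)^2 + 3.78/(-1.38*v^3 - 0.61*v^2 - 1.03*v + 1.77)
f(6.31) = -0.06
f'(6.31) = 0.02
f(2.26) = -0.45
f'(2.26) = 0.38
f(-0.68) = -0.85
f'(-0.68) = 0.75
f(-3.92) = -0.18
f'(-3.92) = -0.09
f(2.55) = -0.36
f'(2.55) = 0.27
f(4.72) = -0.11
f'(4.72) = 0.05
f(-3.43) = -0.23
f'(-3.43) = -0.13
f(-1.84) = -0.65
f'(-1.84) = -0.45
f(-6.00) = -0.08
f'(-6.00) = -0.03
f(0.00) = 0.19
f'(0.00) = 2.24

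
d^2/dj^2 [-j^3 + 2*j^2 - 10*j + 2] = 4 - 6*j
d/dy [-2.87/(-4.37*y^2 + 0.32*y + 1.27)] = (0.9184 - 25.0838*y)/(-4.37*y^2 + 0.32*y + 1.27)^2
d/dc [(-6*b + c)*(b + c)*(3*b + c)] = -21*b^2 - 4*b*c + 3*c^2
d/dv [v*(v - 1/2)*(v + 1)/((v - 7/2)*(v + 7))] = (4*v^4 + 28*v^3 - 285*v^2 - 98*v + 49)/(4*v^4 + 28*v^3 - 147*v^2 - 686*v + 2401)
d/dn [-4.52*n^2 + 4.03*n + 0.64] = 4.03 - 9.04*n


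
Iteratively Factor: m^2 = (m)*(m)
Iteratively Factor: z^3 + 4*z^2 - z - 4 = (z + 4)*(z^2 - 1) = (z - 1)*(z + 4)*(z + 1)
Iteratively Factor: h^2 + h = (h + 1)*(h)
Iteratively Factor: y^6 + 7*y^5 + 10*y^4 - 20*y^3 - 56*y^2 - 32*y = (y)*(y^5 + 7*y^4 + 10*y^3 - 20*y^2 - 56*y - 32) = y*(y - 2)*(y^4 + 9*y^3 + 28*y^2 + 36*y + 16) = y*(y - 2)*(y + 2)*(y^3 + 7*y^2 + 14*y + 8) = y*(y - 2)*(y + 1)*(y + 2)*(y^2 + 6*y + 8) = y*(y - 2)*(y + 1)*(y + 2)^2*(y + 4)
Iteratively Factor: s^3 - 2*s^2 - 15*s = (s - 5)*(s^2 + 3*s) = (s - 5)*(s + 3)*(s)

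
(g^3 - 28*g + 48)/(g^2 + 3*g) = (g^3 - 28*g + 48)/(g*(g + 3))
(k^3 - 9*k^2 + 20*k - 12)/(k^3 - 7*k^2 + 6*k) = (k - 2)/k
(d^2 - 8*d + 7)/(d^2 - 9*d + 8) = (d - 7)/(d - 8)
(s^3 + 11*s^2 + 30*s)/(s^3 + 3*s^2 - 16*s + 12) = s*(s + 5)/(s^2 - 3*s + 2)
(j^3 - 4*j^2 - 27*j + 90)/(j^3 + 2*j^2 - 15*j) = (j - 6)/j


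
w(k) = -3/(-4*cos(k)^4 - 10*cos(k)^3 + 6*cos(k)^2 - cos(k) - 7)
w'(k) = -3*(-16*sin(k)*cos(k)^3 - 30*sin(k)*cos(k)^2 + 12*sin(k)*cos(k) - sin(k))/(-4*cos(k)^4 - 10*cos(k)^3 + 6*cos(k)^2 - cos(k) - 7)^2 = 3*(15*cos(2*k) + 4*cos(3*k) + 16)*sin(k)/(4*cos(k)^4 + 10*cos(k)^3 - 6*cos(k)^2 + cos(k) + 7)^2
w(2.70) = -0.85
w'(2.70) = 2.53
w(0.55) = 0.25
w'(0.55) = 0.25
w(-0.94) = 0.37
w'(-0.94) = -0.29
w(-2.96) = -0.54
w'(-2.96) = -0.47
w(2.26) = 1.49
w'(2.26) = 9.44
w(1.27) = 0.42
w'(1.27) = 0.03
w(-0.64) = 0.28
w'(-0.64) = -0.29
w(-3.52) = -0.72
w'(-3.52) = 1.62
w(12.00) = 0.26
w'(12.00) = -0.26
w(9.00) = -0.81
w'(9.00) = 2.23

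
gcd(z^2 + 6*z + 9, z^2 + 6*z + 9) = z^2 + 6*z + 9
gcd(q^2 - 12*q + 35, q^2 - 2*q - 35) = q - 7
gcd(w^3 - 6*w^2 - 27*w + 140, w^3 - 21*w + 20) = w^2 + w - 20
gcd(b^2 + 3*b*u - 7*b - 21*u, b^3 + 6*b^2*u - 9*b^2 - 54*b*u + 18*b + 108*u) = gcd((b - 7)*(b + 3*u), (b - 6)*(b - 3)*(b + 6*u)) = 1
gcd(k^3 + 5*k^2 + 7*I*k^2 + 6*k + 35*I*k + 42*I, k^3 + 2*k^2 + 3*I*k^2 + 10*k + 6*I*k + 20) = k + 2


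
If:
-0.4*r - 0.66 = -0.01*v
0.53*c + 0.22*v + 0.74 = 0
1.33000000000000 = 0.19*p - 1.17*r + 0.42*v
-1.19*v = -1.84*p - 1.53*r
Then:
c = -0.69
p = 0.31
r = -1.69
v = -1.69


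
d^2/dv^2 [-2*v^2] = -4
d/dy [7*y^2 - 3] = 14*y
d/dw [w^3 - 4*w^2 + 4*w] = 3*w^2 - 8*w + 4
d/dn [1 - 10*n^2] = -20*n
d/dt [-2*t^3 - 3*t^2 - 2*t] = -6*t^2 - 6*t - 2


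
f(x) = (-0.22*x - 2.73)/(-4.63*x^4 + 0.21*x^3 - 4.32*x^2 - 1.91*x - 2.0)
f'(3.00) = -0.01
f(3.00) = 0.01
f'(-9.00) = 0.00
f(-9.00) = 0.00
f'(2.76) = -0.01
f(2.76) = 0.01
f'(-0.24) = 0.49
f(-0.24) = 1.48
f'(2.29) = -0.03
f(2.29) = 0.02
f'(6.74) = -0.00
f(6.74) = 0.00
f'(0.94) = -0.58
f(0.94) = 0.27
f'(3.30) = -0.01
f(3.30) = 0.01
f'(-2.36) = 0.02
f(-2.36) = 0.01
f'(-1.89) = 0.06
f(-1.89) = 0.03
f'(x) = (-0.22*x - 2.73)*(18.52*x^3 - 0.63*x^2 + 8.64*x + 1.91)/(-4.63*x^4 + 0.21*x^3 - 4.32*x^2 - 1.91*x - 2.0)^2 - 0.22/(-4.63*x^4 + 0.21*x^3 - 4.32*x^2 - 1.91*x - 2.0)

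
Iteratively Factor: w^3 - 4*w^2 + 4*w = (w)*(w^2 - 4*w + 4) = w*(w - 2)*(w - 2)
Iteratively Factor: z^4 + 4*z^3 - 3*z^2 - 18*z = (z + 3)*(z^3 + z^2 - 6*z) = (z - 2)*(z + 3)*(z^2 + 3*z) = z*(z - 2)*(z + 3)*(z + 3)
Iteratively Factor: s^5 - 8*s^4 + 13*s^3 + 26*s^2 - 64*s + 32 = (s - 1)*(s^4 - 7*s^3 + 6*s^2 + 32*s - 32) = (s - 4)*(s - 1)*(s^3 - 3*s^2 - 6*s + 8) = (s - 4)*(s - 1)^2*(s^2 - 2*s - 8) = (s - 4)*(s - 1)^2*(s + 2)*(s - 4)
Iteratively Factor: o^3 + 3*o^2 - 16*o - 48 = (o + 4)*(o^2 - o - 12) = (o - 4)*(o + 4)*(o + 3)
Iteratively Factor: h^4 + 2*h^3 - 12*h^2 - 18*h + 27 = (h - 1)*(h^3 + 3*h^2 - 9*h - 27) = (h - 3)*(h - 1)*(h^2 + 6*h + 9) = (h - 3)*(h - 1)*(h + 3)*(h + 3)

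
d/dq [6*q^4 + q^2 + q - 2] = 24*q^3 + 2*q + 1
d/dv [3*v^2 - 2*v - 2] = 6*v - 2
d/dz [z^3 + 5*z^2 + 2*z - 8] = 3*z^2 + 10*z + 2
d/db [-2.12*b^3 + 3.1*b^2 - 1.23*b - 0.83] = -6.36*b^2 + 6.2*b - 1.23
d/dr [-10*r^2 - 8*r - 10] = -20*r - 8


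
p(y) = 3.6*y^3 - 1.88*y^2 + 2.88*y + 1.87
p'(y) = 10.8*y^2 - 3.76*y + 2.88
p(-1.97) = -38.62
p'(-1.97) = 52.20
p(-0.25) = 0.98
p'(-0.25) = 4.50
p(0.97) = 6.18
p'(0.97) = 9.39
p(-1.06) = -7.58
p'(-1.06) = 19.00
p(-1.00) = -6.49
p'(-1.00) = 17.44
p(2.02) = 29.69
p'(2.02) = 39.35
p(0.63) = 3.84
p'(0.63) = 4.80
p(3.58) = 153.26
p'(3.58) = 127.84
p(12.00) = 5986.51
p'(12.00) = 1512.96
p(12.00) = 5986.51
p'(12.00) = 1512.96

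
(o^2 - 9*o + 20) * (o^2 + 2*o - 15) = o^4 - 7*o^3 - 13*o^2 + 175*o - 300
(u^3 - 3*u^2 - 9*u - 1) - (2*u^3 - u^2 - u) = -u^3 - 2*u^2 - 8*u - 1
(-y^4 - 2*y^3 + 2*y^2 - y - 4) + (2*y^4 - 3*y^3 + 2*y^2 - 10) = y^4 - 5*y^3 + 4*y^2 - y - 14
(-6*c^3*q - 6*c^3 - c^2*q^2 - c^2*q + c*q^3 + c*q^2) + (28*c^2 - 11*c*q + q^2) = -6*c^3*q - 6*c^3 - c^2*q^2 - c^2*q + 28*c^2 + c*q^3 + c*q^2 - 11*c*q + q^2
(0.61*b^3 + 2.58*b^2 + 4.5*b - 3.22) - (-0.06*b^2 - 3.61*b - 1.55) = 0.61*b^3 + 2.64*b^2 + 8.11*b - 1.67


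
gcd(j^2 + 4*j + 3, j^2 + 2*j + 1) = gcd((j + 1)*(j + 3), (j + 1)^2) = j + 1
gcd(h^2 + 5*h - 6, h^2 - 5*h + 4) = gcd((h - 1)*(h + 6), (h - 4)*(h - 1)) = h - 1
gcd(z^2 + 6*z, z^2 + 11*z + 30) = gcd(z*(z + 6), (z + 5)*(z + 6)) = z + 6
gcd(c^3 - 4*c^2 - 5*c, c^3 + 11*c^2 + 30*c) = c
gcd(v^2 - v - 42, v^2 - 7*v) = v - 7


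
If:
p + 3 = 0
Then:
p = -3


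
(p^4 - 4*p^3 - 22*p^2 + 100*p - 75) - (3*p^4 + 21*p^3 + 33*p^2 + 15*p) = -2*p^4 - 25*p^3 - 55*p^2 + 85*p - 75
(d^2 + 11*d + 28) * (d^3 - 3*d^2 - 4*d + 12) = d^5 + 8*d^4 - 9*d^3 - 116*d^2 + 20*d + 336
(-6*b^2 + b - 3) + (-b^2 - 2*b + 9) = -7*b^2 - b + 6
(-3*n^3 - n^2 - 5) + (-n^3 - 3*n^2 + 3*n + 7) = -4*n^3 - 4*n^2 + 3*n + 2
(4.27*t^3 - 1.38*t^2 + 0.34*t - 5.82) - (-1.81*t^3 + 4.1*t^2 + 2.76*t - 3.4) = 6.08*t^3 - 5.48*t^2 - 2.42*t - 2.42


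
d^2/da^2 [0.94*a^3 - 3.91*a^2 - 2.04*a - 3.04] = 5.64*a - 7.82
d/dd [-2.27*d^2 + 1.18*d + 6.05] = 1.18 - 4.54*d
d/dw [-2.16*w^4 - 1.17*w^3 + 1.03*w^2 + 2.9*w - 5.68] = -8.64*w^3 - 3.51*w^2 + 2.06*w + 2.9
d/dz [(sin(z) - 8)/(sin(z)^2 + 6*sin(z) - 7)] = (16*sin(z) + cos(z)^2 + 40)*cos(z)/(sin(z)^2 + 6*sin(z) - 7)^2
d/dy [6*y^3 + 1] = 18*y^2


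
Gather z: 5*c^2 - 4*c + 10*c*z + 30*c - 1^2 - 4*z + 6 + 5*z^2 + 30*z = 5*c^2 + 26*c + 5*z^2 + z*(10*c + 26) + 5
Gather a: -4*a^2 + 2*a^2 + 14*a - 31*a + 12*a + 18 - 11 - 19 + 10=-2*a^2 - 5*a - 2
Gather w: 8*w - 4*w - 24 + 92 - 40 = 4*w + 28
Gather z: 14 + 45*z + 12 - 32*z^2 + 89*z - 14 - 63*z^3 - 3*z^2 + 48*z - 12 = -63*z^3 - 35*z^2 + 182*z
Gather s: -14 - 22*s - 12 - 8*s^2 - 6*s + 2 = -8*s^2 - 28*s - 24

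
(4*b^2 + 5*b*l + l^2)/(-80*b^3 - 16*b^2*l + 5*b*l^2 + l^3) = (-b - l)/(20*b^2 - b*l - l^2)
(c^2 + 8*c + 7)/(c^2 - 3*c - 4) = (c + 7)/(c - 4)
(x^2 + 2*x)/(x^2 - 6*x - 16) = x/(x - 8)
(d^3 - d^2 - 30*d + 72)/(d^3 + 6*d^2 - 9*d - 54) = (d - 4)/(d + 3)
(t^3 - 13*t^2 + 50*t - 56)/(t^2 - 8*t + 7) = (t^2 - 6*t + 8)/(t - 1)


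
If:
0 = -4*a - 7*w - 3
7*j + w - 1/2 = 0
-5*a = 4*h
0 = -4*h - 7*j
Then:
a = 13/62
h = -65/248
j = 65/434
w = -17/31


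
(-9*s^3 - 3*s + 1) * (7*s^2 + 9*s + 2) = -63*s^5 - 81*s^4 - 39*s^3 - 20*s^2 + 3*s + 2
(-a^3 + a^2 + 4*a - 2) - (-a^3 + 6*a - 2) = a^2 - 2*a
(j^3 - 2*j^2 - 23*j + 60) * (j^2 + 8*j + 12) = j^5 + 6*j^4 - 27*j^3 - 148*j^2 + 204*j + 720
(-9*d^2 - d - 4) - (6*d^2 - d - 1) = -15*d^2 - 3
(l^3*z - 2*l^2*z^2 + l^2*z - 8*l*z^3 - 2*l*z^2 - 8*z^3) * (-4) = -4*l^3*z + 8*l^2*z^2 - 4*l^2*z + 32*l*z^3 + 8*l*z^2 + 32*z^3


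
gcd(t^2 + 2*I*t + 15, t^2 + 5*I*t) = t + 5*I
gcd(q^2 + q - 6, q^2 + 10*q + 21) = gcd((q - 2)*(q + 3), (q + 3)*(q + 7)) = q + 3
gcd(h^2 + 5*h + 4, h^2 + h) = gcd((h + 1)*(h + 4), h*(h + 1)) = h + 1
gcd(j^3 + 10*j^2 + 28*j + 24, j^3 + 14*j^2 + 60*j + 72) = j^2 + 8*j + 12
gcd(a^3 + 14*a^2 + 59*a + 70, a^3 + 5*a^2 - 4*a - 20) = a^2 + 7*a + 10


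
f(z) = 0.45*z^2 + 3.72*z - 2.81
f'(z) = 0.9*z + 3.72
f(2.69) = 10.45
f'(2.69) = 6.14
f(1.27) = 2.64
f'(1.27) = 4.86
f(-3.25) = -10.15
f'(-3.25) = 0.80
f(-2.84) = -9.75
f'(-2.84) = 1.16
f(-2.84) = -9.75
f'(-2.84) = 1.16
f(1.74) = 5.03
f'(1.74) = 5.29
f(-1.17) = -6.55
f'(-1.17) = 2.67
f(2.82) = 11.26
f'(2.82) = 6.26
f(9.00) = 67.12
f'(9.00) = 11.82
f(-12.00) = 17.35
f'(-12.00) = -7.08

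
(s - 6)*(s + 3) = s^2 - 3*s - 18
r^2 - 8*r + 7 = (r - 7)*(r - 1)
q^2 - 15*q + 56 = (q - 8)*(q - 7)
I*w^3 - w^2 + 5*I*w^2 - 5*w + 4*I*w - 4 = (w + 4)*(w + I)*(I*w + I)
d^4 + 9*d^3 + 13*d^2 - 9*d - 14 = (d - 1)*(d + 1)*(d + 2)*(d + 7)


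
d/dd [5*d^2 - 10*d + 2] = 10*d - 10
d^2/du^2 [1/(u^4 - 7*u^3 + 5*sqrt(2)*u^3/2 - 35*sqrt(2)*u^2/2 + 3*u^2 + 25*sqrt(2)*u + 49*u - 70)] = 4*((-12*u^2 - 15*sqrt(2)*u + 42*u - 6 + 35*sqrt(2))*(2*u^4 - 14*u^3 + 5*sqrt(2)*u^3 - 35*sqrt(2)*u^2 + 6*u^2 + 50*sqrt(2)*u + 98*u - 140) + (8*u^3 - 42*u^2 + 15*sqrt(2)*u^2 - 70*sqrt(2)*u + 12*u + 50*sqrt(2) + 98)^2)/(2*u^4 - 14*u^3 + 5*sqrt(2)*u^3 - 35*sqrt(2)*u^2 + 6*u^2 + 50*sqrt(2)*u + 98*u - 140)^3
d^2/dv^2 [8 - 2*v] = 0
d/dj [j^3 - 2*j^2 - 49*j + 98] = 3*j^2 - 4*j - 49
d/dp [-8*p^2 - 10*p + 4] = -16*p - 10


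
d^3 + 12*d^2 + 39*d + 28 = (d + 1)*(d + 4)*(d + 7)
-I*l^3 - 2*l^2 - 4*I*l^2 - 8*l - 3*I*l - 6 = (l + 3)*(l - 2*I)*(-I*l - I)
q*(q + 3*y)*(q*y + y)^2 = q^4*y^2 + 3*q^3*y^3 + 2*q^3*y^2 + 6*q^2*y^3 + q^2*y^2 + 3*q*y^3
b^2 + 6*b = b*(b + 6)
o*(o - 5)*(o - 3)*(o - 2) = o^4 - 10*o^3 + 31*o^2 - 30*o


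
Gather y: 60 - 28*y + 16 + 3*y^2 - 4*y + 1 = 3*y^2 - 32*y + 77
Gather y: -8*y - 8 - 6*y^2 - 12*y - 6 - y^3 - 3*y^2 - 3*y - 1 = -y^3 - 9*y^2 - 23*y - 15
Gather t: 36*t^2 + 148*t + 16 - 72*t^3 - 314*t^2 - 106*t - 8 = -72*t^3 - 278*t^2 + 42*t + 8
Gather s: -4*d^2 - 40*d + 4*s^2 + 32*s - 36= -4*d^2 - 40*d + 4*s^2 + 32*s - 36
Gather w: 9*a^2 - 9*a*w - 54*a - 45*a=9*a^2 - 9*a*w - 99*a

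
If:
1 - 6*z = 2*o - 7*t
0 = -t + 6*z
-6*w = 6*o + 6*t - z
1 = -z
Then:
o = -35/2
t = -6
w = 70/3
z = -1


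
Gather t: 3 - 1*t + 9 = 12 - t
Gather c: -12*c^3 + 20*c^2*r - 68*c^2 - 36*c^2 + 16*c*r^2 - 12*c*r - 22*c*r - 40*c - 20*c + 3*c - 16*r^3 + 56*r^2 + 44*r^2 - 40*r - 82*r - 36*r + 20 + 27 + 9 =-12*c^3 + c^2*(20*r - 104) + c*(16*r^2 - 34*r - 57) - 16*r^3 + 100*r^2 - 158*r + 56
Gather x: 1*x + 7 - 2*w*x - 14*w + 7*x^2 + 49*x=-14*w + 7*x^2 + x*(50 - 2*w) + 7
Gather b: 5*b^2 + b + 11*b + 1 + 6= 5*b^2 + 12*b + 7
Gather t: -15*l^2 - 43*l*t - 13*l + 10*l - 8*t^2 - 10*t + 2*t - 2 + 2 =-15*l^2 - 3*l - 8*t^2 + t*(-43*l - 8)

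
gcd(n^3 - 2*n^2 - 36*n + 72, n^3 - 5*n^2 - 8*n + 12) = n - 6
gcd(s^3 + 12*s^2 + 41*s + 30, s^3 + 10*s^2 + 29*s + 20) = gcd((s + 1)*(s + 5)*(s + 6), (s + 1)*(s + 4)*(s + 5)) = s^2 + 6*s + 5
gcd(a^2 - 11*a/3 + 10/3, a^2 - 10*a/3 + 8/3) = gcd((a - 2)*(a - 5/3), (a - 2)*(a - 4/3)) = a - 2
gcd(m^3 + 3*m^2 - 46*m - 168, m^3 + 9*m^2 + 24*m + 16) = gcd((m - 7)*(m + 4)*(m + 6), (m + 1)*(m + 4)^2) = m + 4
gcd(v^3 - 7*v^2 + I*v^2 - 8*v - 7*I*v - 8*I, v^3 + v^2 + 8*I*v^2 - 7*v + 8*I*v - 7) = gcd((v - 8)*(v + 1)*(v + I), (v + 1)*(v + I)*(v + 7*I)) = v^2 + v*(1 + I) + I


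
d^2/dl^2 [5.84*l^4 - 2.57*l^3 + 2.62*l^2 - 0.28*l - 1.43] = 70.08*l^2 - 15.42*l + 5.24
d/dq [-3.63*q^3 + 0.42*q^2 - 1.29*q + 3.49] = -10.89*q^2 + 0.84*q - 1.29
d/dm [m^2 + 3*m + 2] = 2*m + 3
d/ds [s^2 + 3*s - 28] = 2*s + 3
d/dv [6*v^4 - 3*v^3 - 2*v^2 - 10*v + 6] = 24*v^3 - 9*v^2 - 4*v - 10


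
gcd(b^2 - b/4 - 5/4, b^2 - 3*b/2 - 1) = 1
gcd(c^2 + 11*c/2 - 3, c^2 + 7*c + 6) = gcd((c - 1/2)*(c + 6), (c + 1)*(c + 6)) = c + 6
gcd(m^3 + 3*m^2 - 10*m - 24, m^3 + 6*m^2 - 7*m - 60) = m^2 + m - 12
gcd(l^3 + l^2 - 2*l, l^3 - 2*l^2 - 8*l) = l^2 + 2*l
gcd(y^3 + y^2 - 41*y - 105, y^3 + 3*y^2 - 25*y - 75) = y^2 + 8*y + 15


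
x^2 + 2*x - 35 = (x - 5)*(x + 7)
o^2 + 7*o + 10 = (o + 2)*(o + 5)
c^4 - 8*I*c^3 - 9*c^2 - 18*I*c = c*(c - 6*I)*(c - 3*I)*(c + I)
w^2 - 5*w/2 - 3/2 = (w - 3)*(w + 1/2)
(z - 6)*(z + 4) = z^2 - 2*z - 24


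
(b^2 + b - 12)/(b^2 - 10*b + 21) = (b + 4)/(b - 7)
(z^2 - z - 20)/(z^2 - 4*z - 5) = (z + 4)/(z + 1)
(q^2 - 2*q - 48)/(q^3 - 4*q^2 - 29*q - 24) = (q + 6)/(q^2 + 4*q + 3)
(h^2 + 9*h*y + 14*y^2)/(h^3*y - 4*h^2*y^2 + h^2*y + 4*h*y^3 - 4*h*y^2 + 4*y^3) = (h^2 + 9*h*y + 14*y^2)/(y*(h^3 - 4*h^2*y + h^2 + 4*h*y^2 - 4*h*y + 4*y^2))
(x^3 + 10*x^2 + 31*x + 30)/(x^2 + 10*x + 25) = (x^2 + 5*x + 6)/(x + 5)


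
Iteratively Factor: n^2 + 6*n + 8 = (n + 2)*(n + 4)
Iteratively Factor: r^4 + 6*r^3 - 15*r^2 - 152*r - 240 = (r - 5)*(r^3 + 11*r^2 + 40*r + 48) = (r - 5)*(r + 4)*(r^2 + 7*r + 12) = (r - 5)*(r + 3)*(r + 4)*(r + 4)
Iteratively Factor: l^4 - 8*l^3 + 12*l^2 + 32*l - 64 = (l + 2)*(l^3 - 10*l^2 + 32*l - 32) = (l - 2)*(l + 2)*(l^2 - 8*l + 16) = (l - 4)*(l - 2)*(l + 2)*(l - 4)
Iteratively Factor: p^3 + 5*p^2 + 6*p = (p + 3)*(p^2 + 2*p) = p*(p + 3)*(p + 2)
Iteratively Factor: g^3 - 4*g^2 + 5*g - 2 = (g - 1)*(g^2 - 3*g + 2) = (g - 1)^2*(g - 2)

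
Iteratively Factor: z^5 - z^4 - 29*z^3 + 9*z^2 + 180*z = (z)*(z^4 - z^3 - 29*z^2 + 9*z + 180) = z*(z - 3)*(z^3 + 2*z^2 - 23*z - 60) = z*(z - 3)*(z + 3)*(z^2 - z - 20) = z*(z - 5)*(z - 3)*(z + 3)*(z + 4)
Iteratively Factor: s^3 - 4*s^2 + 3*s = (s)*(s^2 - 4*s + 3) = s*(s - 3)*(s - 1)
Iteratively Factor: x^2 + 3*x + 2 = (x + 2)*(x + 1)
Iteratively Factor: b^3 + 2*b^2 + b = (b)*(b^2 + 2*b + 1) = b*(b + 1)*(b + 1)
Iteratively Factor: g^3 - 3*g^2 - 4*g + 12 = (g + 2)*(g^2 - 5*g + 6) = (g - 3)*(g + 2)*(g - 2)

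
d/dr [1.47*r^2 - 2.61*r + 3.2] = 2.94*r - 2.61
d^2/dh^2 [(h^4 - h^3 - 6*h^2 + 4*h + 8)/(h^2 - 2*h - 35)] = 2*(h^6 - 6*h^5 - 93*h^4 + 513*h^3 + 6534*h^2 - 3303*h - 7318)/(h^6 - 6*h^5 - 93*h^4 + 412*h^3 + 3255*h^2 - 7350*h - 42875)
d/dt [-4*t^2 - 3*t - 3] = -8*t - 3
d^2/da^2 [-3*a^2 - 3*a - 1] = -6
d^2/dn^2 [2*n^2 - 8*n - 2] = 4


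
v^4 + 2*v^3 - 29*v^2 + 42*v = v*(v - 3)*(v - 2)*(v + 7)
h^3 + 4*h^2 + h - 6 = (h - 1)*(h + 2)*(h + 3)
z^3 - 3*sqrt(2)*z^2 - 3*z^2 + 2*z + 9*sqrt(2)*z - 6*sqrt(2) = (z - 2)*(z - 1)*(z - 3*sqrt(2))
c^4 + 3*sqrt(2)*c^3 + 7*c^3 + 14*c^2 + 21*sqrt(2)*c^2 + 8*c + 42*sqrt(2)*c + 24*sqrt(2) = (c + 1)*(c + 2)*(c + 4)*(c + 3*sqrt(2))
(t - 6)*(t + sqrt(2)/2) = t^2 - 6*t + sqrt(2)*t/2 - 3*sqrt(2)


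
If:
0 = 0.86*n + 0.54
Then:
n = -0.63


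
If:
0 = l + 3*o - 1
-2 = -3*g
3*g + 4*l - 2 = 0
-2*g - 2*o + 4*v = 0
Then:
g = 2/3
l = 0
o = 1/3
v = 1/2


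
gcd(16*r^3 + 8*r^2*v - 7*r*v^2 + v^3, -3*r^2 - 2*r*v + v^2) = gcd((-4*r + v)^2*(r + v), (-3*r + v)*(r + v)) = r + v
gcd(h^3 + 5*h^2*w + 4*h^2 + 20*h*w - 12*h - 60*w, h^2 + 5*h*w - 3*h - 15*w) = h + 5*w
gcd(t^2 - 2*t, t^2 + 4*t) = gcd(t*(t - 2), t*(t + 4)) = t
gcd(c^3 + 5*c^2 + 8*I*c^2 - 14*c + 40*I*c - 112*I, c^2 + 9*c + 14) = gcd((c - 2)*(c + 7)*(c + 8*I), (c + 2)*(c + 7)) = c + 7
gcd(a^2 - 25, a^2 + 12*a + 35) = a + 5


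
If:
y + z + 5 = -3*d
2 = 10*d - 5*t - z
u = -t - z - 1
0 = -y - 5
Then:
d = -z/3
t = -13*z/15 - 2/5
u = -2*z/15 - 3/5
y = -5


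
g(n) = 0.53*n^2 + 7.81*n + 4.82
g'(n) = 1.06*n + 7.81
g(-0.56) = 0.61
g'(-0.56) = 7.22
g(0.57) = 9.44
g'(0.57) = 8.41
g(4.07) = 45.39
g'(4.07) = 12.12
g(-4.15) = -18.46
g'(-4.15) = 3.41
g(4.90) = 55.81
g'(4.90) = 13.00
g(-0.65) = -0.03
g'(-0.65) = 7.12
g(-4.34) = -19.09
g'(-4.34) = 3.21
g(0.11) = 5.69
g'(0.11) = 7.93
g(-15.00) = 6.92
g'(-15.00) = -8.09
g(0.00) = 4.82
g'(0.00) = 7.81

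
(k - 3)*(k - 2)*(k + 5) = k^3 - 19*k + 30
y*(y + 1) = y^2 + y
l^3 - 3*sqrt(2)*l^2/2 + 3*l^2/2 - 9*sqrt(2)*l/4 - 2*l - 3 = (l + 3/2)*(l - 2*sqrt(2))*(l + sqrt(2)/2)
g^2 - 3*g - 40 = (g - 8)*(g + 5)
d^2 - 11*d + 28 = (d - 7)*(d - 4)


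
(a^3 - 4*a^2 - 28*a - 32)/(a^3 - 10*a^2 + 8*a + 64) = (a + 2)/(a - 4)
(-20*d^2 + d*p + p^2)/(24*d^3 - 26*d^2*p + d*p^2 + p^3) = (5*d + p)/(-6*d^2 + 5*d*p + p^2)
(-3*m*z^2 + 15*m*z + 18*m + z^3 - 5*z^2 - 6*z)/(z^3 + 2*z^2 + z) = (-3*m*z + 18*m + z^2 - 6*z)/(z*(z + 1))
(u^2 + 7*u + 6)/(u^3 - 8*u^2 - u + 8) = (u + 6)/(u^2 - 9*u + 8)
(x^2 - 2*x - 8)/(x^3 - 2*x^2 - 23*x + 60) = (x + 2)/(x^2 + 2*x - 15)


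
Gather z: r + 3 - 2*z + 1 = r - 2*z + 4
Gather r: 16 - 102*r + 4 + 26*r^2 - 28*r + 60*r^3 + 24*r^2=60*r^3 + 50*r^2 - 130*r + 20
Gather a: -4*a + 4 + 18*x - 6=-4*a + 18*x - 2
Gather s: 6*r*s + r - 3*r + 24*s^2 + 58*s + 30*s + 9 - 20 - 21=-2*r + 24*s^2 + s*(6*r + 88) - 32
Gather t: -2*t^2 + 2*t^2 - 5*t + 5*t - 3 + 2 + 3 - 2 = 0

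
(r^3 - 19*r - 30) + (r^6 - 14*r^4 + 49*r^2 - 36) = r^6 - 14*r^4 + r^3 + 49*r^2 - 19*r - 66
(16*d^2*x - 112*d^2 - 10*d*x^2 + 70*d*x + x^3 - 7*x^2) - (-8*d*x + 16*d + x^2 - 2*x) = 16*d^2*x - 112*d^2 - 10*d*x^2 + 78*d*x - 16*d + x^3 - 8*x^2 + 2*x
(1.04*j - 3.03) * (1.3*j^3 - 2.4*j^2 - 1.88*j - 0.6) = 1.352*j^4 - 6.435*j^3 + 5.3168*j^2 + 5.0724*j + 1.818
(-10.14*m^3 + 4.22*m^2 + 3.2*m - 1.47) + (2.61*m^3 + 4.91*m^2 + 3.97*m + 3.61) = -7.53*m^3 + 9.13*m^2 + 7.17*m + 2.14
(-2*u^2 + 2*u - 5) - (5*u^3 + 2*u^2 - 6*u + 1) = -5*u^3 - 4*u^2 + 8*u - 6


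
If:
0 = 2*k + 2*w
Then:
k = -w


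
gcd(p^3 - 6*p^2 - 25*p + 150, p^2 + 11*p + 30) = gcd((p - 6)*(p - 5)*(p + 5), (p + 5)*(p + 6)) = p + 5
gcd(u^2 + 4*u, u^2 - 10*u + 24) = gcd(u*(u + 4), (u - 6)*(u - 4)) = 1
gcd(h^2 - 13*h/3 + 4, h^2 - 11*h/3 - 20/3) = 1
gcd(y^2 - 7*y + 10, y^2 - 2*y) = y - 2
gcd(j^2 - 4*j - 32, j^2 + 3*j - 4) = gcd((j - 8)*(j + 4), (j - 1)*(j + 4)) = j + 4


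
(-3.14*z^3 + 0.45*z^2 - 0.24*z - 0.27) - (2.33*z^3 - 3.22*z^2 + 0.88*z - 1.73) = -5.47*z^3 + 3.67*z^2 - 1.12*z + 1.46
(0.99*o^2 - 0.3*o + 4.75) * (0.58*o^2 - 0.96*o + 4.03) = 0.5742*o^4 - 1.1244*o^3 + 7.0327*o^2 - 5.769*o + 19.1425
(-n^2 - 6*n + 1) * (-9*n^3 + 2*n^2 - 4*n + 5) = 9*n^5 + 52*n^4 - 17*n^3 + 21*n^2 - 34*n + 5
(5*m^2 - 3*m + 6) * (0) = 0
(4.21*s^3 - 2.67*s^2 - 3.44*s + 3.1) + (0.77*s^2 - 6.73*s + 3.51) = 4.21*s^3 - 1.9*s^2 - 10.17*s + 6.61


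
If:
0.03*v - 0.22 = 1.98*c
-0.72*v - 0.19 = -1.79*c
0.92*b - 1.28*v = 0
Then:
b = -0.78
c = -0.12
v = -0.56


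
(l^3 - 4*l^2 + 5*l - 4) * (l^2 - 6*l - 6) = l^5 - 10*l^4 + 23*l^3 - 10*l^2 - 6*l + 24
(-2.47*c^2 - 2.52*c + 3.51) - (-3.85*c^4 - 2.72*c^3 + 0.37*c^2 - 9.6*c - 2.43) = 3.85*c^4 + 2.72*c^3 - 2.84*c^2 + 7.08*c + 5.94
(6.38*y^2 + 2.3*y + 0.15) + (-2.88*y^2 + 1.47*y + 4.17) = 3.5*y^2 + 3.77*y + 4.32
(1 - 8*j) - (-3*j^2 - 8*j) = 3*j^2 + 1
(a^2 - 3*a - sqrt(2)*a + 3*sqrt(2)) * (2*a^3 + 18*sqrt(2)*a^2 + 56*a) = 2*a^5 - 6*a^4 + 16*sqrt(2)*a^4 - 48*sqrt(2)*a^3 + 20*a^3 - 56*sqrt(2)*a^2 - 60*a^2 + 168*sqrt(2)*a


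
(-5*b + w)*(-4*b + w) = 20*b^2 - 9*b*w + w^2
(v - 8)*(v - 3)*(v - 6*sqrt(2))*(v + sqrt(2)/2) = v^4 - 11*v^3 - 11*sqrt(2)*v^3/2 + 18*v^2 + 121*sqrt(2)*v^2/2 - 132*sqrt(2)*v + 66*v - 144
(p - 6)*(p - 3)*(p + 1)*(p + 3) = p^4 - 5*p^3 - 15*p^2 + 45*p + 54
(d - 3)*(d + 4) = d^2 + d - 12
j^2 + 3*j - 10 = (j - 2)*(j + 5)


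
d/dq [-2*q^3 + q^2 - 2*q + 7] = -6*q^2 + 2*q - 2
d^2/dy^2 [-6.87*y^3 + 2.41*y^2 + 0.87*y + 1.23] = 4.82 - 41.22*y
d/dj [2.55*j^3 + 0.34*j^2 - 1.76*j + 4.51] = 7.65*j^2 + 0.68*j - 1.76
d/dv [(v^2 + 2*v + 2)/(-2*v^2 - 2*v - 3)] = 2*(v^2 + v - 1)/(4*v^4 + 8*v^3 + 16*v^2 + 12*v + 9)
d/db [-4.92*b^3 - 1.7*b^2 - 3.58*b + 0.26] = -14.76*b^2 - 3.4*b - 3.58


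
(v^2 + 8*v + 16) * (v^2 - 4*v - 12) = v^4 + 4*v^3 - 28*v^2 - 160*v - 192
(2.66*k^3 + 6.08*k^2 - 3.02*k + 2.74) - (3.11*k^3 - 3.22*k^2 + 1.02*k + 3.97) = -0.45*k^3 + 9.3*k^2 - 4.04*k - 1.23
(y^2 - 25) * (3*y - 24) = 3*y^3 - 24*y^2 - 75*y + 600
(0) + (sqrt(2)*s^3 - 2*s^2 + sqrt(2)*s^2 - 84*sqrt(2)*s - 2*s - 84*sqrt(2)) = sqrt(2)*s^3 - 2*s^2 + sqrt(2)*s^2 - 84*sqrt(2)*s - 2*s - 84*sqrt(2)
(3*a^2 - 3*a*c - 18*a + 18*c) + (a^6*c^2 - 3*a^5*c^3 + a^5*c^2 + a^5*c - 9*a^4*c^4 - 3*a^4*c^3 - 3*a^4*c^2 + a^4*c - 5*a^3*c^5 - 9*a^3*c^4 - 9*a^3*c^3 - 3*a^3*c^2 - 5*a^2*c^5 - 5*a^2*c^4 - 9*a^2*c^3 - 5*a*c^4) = a^6*c^2 - 3*a^5*c^3 + a^5*c^2 + a^5*c - 9*a^4*c^4 - 3*a^4*c^3 - 3*a^4*c^2 + a^4*c - 5*a^3*c^5 - 9*a^3*c^4 - 9*a^3*c^3 - 3*a^3*c^2 - 5*a^2*c^5 - 5*a^2*c^4 - 9*a^2*c^3 + 3*a^2 - 5*a*c^4 - 3*a*c - 18*a + 18*c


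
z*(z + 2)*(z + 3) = z^3 + 5*z^2 + 6*z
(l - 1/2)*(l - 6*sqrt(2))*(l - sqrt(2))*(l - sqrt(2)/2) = l^4 - 15*sqrt(2)*l^3/2 - l^3/2 + 15*sqrt(2)*l^2/4 + 19*l^2 - 19*l/2 - 6*sqrt(2)*l + 3*sqrt(2)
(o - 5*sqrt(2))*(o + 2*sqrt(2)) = o^2 - 3*sqrt(2)*o - 20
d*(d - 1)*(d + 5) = d^3 + 4*d^2 - 5*d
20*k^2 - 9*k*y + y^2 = (-5*k + y)*(-4*k + y)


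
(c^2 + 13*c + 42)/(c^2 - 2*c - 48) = (c + 7)/(c - 8)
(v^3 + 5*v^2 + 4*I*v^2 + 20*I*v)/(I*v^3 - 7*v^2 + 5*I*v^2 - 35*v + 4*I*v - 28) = v*(-I*v^2 + v*(4 - 5*I) + 20)/(v^3 + v^2*(5 + 7*I) + v*(4 + 35*I) + 28*I)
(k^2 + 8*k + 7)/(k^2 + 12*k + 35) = (k + 1)/(k + 5)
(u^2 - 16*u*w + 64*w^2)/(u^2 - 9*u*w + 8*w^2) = (u - 8*w)/(u - w)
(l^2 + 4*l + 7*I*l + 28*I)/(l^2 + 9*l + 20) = (l + 7*I)/(l + 5)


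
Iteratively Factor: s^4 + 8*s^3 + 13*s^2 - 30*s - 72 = (s + 3)*(s^3 + 5*s^2 - 2*s - 24) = (s + 3)*(s + 4)*(s^2 + s - 6) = (s - 2)*(s + 3)*(s + 4)*(s + 3)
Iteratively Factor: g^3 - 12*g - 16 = (g + 2)*(g^2 - 2*g - 8) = (g + 2)^2*(g - 4)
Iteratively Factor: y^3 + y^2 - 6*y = (y - 2)*(y^2 + 3*y) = y*(y - 2)*(y + 3)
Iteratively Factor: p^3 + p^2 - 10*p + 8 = (p - 1)*(p^2 + 2*p - 8) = (p - 1)*(p + 4)*(p - 2)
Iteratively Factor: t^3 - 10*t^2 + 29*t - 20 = (t - 5)*(t^2 - 5*t + 4) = (t - 5)*(t - 4)*(t - 1)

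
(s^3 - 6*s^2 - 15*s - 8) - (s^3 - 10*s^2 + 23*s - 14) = 4*s^2 - 38*s + 6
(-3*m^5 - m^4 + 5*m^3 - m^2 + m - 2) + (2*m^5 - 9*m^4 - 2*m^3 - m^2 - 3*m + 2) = -m^5 - 10*m^4 + 3*m^3 - 2*m^2 - 2*m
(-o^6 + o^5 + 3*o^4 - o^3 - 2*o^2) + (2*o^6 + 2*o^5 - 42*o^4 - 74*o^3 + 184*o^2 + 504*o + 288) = o^6 + 3*o^5 - 39*o^4 - 75*o^3 + 182*o^2 + 504*o + 288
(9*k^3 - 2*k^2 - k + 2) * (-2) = -18*k^3 + 4*k^2 + 2*k - 4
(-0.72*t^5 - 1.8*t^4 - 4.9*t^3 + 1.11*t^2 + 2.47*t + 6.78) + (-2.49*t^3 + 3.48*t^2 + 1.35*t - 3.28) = -0.72*t^5 - 1.8*t^4 - 7.39*t^3 + 4.59*t^2 + 3.82*t + 3.5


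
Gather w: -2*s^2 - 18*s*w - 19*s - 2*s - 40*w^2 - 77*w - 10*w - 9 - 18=-2*s^2 - 21*s - 40*w^2 + w*(-18*s - 87) - 27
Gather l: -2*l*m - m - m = -2*l*m - 2*m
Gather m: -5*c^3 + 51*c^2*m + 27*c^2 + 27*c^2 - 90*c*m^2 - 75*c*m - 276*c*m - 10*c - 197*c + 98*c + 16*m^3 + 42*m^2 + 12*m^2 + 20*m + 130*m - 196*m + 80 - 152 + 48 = -5*c^3 + 54*c^2 - 109*c + 16*m^3 + m^2*(54 - 90*c) + m*(51*c^2 - 351*c - 46) - 24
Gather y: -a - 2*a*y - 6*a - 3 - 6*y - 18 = -7*a + y*(-2*a - 6) - 21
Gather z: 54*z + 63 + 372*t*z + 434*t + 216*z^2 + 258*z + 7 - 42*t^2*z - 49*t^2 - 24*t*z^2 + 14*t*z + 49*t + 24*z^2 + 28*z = -49*t^2 + 483*t + z^2*(240 - 24*t) + z*(-42*t^2 + 386*t + 340) + 70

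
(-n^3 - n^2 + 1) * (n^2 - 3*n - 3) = -n^5 + 2*n^4 + 6*n^3 + 4*n^2 - 3*n - 3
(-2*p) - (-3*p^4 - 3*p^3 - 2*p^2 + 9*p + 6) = 3*p^4 + 3*p^3 + 2*p^2 - 11*p - 6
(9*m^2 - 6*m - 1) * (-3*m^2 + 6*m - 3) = -27*m^4 + 72*m^3 - 60*m^2 + 12*m + 3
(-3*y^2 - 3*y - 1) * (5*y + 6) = -15*y^3 - 33*y^2 - 23*y - 6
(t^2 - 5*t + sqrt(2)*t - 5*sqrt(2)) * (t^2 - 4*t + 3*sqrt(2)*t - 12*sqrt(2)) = t^4 - 9*t^3 + 4*sqrt(2)*t^3 - 36*sqrt(2)*t^2 + 26*t^2 - 54*t + 80*sqrt(2)*t + 120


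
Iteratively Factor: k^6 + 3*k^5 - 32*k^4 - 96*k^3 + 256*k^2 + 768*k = (k)*(k^5 + 3*k^4 - 32*k^3 - 96*k^2 + 256*k + 768) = k*(k + 4)*(k^4 - k^3 - 28*k^2 + 16*k + 192) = k*(k - 4)*(k + 4)*(k^3 + 3*k^2 - 16*k - 48) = k*(k - 4)*(k + 3)*(k + 4)*(k^2 - 16) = k*(k - 4)^2*(k + 3)*(k + 4)*(k + 4)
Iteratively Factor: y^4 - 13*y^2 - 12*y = (y + 3)*(y^3 - 3*y^2 - 4*y) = (y - 4)*(y + 3)*(y^2 + y) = y*(y - 4)*(y + 3)*(y + 1)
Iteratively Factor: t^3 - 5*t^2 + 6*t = (t - 2)*(t^2 - 3*t) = (t - 3)*(t - 2)*(t)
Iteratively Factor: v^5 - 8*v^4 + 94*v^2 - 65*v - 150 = (v + 3)*(v^4 - 11*v^3 + 33*v^2 - 5*v - 50) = (v + 1)*(v + 3)*(v^3 - 12*v^2 + 45*v - 50) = (v - 2)*(v + 1)*(v + 3)*(v^2 - 10*v + 25) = (v - 5)*(v - 2)*(v + 1)*(v + 3)*(v - 5)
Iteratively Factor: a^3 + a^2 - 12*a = (a - 3)*(a^2 + 4*a) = (a - 3)*(a + 4)*(a)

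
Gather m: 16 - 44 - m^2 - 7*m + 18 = -m^2 - 7*m - 10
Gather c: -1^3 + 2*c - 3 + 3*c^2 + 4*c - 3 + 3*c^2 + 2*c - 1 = 6*c^2 + 8*c - 8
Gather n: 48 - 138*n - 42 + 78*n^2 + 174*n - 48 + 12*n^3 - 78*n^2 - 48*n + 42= 12*n^3 - 12*n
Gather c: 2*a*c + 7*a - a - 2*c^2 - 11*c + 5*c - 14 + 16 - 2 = 6*a - 2*c^2 + c*(2*a - 6)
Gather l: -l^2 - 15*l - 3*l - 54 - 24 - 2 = -l^2 - 18*l - 80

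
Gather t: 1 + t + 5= t + 6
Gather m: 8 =8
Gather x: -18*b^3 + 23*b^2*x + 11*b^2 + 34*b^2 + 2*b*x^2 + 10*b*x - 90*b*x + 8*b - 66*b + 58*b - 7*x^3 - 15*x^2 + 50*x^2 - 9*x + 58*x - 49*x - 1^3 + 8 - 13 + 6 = -18*b^3 + 45*b^2 - 7*x^3 + x^2*(2*b + 35) + x*(23*b^2 - 80*b)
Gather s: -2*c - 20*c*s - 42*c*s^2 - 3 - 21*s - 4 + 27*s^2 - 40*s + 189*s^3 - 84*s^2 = -2*c + 189*s^3 + s^2*(-42*c - 57) + s*(-20*c - 61) - 7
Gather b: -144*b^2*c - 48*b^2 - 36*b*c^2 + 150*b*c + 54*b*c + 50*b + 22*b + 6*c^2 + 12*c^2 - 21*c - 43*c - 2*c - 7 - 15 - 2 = b^2*(-144*c - 48) + b*(-36*c^2 + 204*c + 72) + 18*c^2 - 66*c - 24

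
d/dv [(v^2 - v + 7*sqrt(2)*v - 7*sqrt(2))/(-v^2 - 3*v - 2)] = (-4*v^2 + 7*sqrt(2)*v^2 - 14*sqrt(2)*v - 4*v - 35*sqrt(2) + 2)/(v^4 + 6*v^3 + 13*v^2 + 12*v + 4)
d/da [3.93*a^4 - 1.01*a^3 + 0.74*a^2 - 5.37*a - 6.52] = 15.72*a^3 - 3.03*a^2 + 1.48*a - 5.37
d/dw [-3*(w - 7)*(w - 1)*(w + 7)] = -9*w^2 + 6*w + 147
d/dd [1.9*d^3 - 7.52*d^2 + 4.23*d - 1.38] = 5.7*d^2 - 15.04*d + 4.23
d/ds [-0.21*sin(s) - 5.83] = -0.21*cos(s)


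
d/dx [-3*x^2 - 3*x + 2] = -6*x - 3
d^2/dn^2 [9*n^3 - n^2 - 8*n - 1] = 54*n - 2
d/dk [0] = 0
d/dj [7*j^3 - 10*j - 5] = 21*j^2 - 10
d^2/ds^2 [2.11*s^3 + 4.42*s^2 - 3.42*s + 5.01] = 12.66*s + 8.84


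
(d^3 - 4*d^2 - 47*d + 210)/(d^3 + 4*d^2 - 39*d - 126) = (d - 5)/(d + 3)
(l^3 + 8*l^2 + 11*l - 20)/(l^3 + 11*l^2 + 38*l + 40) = (l - 1)/(l + 2)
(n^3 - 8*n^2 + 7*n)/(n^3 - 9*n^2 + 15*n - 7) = n/(n - 1)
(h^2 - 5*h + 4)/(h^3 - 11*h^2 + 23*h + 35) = (h^2 - 5*h + 4)/(h^3 - 11*h^2 + 23*h + 35)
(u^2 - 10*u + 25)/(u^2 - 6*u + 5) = (u - 5)/(u - 1)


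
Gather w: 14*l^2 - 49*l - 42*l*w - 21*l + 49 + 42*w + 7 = 14*l^2 - 70*l + w*(42 - 42*l) + 56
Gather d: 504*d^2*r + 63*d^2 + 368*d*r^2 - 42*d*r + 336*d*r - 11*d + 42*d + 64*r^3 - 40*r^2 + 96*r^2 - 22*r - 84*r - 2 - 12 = d^2*(504*r + 63) + d*(368*r^2 + 294*r + 31) + 64*r^3 + 56*r^2 - 106*r - 14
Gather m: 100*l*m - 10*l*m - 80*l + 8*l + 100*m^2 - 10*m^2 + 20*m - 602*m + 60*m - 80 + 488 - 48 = -72*l + 90*m^2 + m*(90*l - 522) + 360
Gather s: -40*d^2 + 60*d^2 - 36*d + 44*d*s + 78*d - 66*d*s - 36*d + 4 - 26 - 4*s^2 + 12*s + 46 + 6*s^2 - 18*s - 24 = 20*d^2 + 6*d + 2*s^2 + s*(-22*d - 6)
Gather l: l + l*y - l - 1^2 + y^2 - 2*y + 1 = l*y + y^2 - 2*y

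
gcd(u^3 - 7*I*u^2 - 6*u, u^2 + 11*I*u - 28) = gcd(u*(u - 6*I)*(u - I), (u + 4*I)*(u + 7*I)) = 1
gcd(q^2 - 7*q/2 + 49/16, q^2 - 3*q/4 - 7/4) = q - 7/4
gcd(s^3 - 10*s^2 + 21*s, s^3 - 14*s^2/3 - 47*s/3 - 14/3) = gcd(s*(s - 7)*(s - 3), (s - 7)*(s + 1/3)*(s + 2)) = s - 7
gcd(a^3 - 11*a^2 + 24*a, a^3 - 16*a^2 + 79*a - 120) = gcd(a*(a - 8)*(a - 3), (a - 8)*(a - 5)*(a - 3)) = a^2 - 11*a + 24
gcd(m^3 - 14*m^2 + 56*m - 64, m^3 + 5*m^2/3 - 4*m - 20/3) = m - 2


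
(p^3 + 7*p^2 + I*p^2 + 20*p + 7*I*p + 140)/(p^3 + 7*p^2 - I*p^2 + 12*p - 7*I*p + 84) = (p + 5*I)/(p + 3*I)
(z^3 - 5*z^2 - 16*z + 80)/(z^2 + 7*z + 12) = (z^2 - 9*z + 20)/(z + 3)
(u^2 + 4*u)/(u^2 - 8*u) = (u + 4)/(u - 8)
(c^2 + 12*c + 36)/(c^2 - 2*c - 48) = (c + 6)/(c - 8)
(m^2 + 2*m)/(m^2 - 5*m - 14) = m/(m - 7)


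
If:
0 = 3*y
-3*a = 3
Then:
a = -1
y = 0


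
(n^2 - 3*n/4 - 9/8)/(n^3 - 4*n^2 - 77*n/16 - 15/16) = 2*(2*n - 3)/(4*n^2 - 19*n - 5)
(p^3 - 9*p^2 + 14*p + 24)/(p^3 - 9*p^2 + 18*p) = (p^2 - 3*p - 4)/(p*(p - 3))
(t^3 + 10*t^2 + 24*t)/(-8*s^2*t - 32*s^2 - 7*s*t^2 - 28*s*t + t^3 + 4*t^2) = t*(-t - 6)/(8*s^2 + 7*s*t - t^2)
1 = 1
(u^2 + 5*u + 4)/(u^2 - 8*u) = (u^2 + 5*u + 4)/(u*(u - 8))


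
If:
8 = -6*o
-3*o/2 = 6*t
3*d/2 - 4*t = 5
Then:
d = 38/9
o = -4/3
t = 1/3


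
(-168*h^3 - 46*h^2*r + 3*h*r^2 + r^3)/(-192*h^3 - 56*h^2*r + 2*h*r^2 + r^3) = (-7*h + r)/(-8*h + r)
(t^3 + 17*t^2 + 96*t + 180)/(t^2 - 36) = (t^2 + 11*t + 30)/(t - 6)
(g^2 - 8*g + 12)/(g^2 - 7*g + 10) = (g - 6)/(g - 5)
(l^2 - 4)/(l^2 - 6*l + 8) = (l + 2)/(l - 4)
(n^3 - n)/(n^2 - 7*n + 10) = (n^3 - n)/(n^2 - 7*n + 10)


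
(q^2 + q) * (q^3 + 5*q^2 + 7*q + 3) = q^5 + 6*q^4 + 12*q^3 + 10*q^2 + 3*q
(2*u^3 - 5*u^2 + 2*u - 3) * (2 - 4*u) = -8*u^4 + 24*u^3 - 18*u^2 + 16*u - 6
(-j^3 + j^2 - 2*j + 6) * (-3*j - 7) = 3*j^4 + 4*j^3 - j^2 - 4*j - 42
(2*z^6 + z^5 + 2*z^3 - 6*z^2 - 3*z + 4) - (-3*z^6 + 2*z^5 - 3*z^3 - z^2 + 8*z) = 5*z^6 - z^5 + 5*z^3 - 5*z^2 - 11*z + 4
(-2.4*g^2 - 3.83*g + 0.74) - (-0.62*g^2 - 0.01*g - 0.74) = -1.78*g^2 - 3.82*g + 1.48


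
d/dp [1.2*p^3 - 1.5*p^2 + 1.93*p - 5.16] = 3.6*p^2 - 3.0*p + 1.93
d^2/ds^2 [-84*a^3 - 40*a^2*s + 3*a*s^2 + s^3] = 6*a + 6*s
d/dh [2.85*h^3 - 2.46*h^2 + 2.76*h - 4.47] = 8.55*h^2 - 4.92*h + 2.76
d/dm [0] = 0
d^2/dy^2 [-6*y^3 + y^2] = 2 - 36*y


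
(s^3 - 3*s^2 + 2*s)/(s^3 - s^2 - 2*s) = (s - 1)/(s + 1)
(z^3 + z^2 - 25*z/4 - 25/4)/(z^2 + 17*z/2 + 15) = (2*z^2 - 3*z - 5)/(2*(z + 6))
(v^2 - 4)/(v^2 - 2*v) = (v + 2)/v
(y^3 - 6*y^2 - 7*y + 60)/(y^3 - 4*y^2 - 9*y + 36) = (y - 5)/(y - 3)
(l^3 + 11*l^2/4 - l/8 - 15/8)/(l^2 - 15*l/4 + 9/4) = (2*l^2 + 7*l + 5)/(2*(l - 3))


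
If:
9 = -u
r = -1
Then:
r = -1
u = -9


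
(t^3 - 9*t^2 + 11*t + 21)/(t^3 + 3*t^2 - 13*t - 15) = (t - 7)/(t + 5)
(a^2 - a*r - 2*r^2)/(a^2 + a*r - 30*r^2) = (a^2 - a*r - 2*r^2)/(a^2 + a*r - 30*r^2)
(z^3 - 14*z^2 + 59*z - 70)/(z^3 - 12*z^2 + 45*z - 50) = (z - 7)/(z - 5)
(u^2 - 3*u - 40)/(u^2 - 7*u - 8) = (u + 5)/(u + 1)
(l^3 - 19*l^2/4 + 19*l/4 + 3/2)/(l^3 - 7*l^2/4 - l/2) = (l - 3)/l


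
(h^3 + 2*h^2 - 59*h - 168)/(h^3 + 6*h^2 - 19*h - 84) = (h - 8)/(h - 4)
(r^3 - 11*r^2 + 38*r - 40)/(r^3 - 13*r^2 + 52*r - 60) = (r - 4)/(r - 6)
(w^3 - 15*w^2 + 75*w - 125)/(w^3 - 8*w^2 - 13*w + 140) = (w^2 - 10*w + 25)/(w^2 - 3*w - 28)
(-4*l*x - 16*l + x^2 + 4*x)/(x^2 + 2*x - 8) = (-4*l + x)/(x - 2)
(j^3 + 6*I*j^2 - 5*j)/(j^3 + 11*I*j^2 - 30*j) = (j + I)/(j + 6*I)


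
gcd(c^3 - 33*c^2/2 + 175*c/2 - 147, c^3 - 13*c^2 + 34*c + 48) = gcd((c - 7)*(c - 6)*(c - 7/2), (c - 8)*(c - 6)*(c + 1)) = c - 6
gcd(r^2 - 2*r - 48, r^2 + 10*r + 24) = r + 6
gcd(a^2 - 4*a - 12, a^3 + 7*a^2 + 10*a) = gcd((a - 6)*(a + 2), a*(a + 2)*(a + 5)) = a + 2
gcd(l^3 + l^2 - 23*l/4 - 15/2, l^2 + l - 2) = l + 2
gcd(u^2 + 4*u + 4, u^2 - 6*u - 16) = u + 2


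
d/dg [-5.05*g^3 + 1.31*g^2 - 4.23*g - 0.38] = -15.15*g^2 + 2.62*g - 4.23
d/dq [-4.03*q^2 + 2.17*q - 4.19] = 2.17 - 8.06*q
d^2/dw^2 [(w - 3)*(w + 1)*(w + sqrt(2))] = 6*w - 4 + 2*sqrt(2)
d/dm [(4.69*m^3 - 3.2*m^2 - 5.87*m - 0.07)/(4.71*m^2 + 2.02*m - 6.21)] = (22.0899*m^4 + 18.9476*m^3 - 66.191*m^2 + 40.4034*m + 36.5941)/(22.1841*m^4 + 19.0284*m^3 - 54.4178*m^2 - 25.0884*m + 38.5641)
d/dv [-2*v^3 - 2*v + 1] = -6*v^2 - 2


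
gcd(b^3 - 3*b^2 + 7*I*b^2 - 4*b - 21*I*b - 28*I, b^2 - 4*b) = b - 4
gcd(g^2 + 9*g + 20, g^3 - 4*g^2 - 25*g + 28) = g + 4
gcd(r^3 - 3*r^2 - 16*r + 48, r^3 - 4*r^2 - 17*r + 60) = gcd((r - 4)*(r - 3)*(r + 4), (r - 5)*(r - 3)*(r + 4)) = r^2 + r - 12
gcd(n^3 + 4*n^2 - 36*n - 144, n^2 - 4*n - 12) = n - 6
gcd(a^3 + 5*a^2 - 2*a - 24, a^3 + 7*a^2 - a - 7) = 1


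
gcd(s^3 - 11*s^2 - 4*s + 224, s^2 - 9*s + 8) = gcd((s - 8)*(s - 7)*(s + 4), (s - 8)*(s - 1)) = s - 8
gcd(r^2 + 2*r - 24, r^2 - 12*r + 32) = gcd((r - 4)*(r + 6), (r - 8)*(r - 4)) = r - 4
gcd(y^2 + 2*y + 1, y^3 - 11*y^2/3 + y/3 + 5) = y + 1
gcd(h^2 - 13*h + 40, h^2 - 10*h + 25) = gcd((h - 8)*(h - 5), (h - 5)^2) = h - 5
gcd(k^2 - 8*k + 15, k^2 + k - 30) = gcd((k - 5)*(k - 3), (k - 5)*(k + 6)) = k - 5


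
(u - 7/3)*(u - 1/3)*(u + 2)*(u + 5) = u^4 + 13*u^3/3 - 71*u^2/9 - 191*u/9 + 70/9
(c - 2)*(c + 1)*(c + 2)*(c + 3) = c^4 + 4*c^3 - c^2 - 16*c - 12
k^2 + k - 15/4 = (k - 3/2)*(k + 5/2)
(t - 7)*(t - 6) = t^2 - 13*t + 42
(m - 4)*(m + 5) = m^2 + m - 20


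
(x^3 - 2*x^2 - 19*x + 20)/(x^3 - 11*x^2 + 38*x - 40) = (x^2 + 3*x - 4)/(x^2 - 6*x + 8)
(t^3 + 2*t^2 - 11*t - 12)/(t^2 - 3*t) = t + 5 + 4/t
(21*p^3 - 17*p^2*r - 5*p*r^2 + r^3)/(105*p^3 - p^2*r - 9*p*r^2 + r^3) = (p - r)/(5*p - r)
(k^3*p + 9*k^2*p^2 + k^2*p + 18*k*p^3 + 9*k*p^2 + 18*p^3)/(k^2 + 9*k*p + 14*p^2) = p*(k^3 + 9*k^2*p + k^2 + 18*k*p^2 + 9*k*p + 18*p^2)/(k^2 + 9*k*p + 14*p^2)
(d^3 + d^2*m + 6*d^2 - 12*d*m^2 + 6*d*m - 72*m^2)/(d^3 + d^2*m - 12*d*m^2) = (d + 6)/d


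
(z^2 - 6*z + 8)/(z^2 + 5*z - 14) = (z - 4)/(z + 7)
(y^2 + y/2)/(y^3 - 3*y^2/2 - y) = 1/(y - 2)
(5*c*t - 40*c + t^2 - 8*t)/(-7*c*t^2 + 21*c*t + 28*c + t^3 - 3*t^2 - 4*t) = (-5*c*t + 40*c - t^2 + 8*t)/(7*c*t^2 - 21*c*t - 28*c - t^3 + 3*t^2 + 4*t)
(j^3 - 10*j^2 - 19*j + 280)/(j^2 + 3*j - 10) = (j^2 - 15*j + 56)/(j - 2)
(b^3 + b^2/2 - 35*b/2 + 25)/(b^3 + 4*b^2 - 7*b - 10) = (b - 5/2)/(b + 1)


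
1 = 1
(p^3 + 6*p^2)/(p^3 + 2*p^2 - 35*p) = p*(p + 6)/(p^2 + 2*p - 35)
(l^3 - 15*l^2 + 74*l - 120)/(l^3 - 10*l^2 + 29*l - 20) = (l - 6)/(l - 1)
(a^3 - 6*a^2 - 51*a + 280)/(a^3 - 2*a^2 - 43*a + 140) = (a - 8)/(a - 4)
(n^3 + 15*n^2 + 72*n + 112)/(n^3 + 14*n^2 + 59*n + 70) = (n^2 + 8*n + 16)/(n^2 + 7*n + 10)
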